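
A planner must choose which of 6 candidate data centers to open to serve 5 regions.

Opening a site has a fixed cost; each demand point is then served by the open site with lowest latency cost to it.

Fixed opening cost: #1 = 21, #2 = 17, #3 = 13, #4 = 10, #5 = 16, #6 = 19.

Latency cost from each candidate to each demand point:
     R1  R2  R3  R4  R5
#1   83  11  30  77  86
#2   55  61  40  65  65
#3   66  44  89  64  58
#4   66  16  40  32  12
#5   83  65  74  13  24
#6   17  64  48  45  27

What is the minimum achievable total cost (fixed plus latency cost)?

143

Open {#4, #5, #6}: assign each demand point to its cheapest open site.
  R1→#6 17, R2→#4 16, R3→#4 40, R4→#5 13, R5→#4 12
  latency cost 98, fixed 45 → total 143.
Compare {#4, #6}: latency cost 117 + fixed 29 = 146.
Compare {#1, #4, #5, #6}: latency cost 83 + fixed 66 = 149.
Compare {#1, #5, #6}: latency cost 95 + fixed 56 = 151.
All other subsets cost ≥ 146. Minimum total cost: 143.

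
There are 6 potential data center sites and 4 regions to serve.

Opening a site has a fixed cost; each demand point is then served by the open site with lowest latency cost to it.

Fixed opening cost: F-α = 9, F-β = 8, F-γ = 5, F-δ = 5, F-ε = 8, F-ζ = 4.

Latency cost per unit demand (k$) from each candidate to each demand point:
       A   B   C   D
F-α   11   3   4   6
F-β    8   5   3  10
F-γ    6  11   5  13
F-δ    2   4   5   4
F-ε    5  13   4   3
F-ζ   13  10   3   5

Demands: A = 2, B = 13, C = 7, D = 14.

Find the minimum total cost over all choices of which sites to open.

132

Open {F-α, F-δ, F-ε, F-ζ}: assign each demand point to its cheapest open site.
  A→F-δ 2×2=4, B→F-α 13×3=39, C→F-ζ 7×3=21, D→F-ε 14×3=42
  latency cost 106, fixed 26 → total 132.
Compare {F-α, F-ε, F-ζ}: latency cost 112 + fixed 21 = 133.
Compare {F-α, F-δ, F-ε}: latency cost 113 + fixed 22 = 135.
Compare {F-α, F-ε}: latency cost 119 + fixed 17 = 136.
All other subsets cost ≥ 133. Minimum total cost: 132.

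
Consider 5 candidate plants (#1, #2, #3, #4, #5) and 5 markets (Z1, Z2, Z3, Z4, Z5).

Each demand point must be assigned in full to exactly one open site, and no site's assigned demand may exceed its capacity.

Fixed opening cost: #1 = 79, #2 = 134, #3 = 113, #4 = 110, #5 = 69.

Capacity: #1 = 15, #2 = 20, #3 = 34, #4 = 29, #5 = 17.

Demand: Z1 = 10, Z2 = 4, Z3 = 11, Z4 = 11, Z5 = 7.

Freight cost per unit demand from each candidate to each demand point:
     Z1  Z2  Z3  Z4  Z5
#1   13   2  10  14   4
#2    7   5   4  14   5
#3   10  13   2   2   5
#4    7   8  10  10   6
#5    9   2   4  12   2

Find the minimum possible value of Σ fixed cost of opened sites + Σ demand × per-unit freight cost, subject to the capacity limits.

Open {#3, #5}; cheapest assignment that respects the capacities:
  #3 (cap 34, load 32): Z1, Z3, Z4 — cost 10×10 + 11×2 + 11×2 = 144
  #5 (cap 17, load 11): Z2, Z5 — cost 4×2 + 7×2 = 22
  Shipping 166, fixed 182 → total 348.
  Any other capacity-feasible assignment to {#3, #5} ships for at least 166.
Compare {#1, #3}: its best feasible assignment gives total 372.
Compare {#3, #4}: its best feasible assignment gives total 404.
Every other set of open sites that can feasibly serve all demand totals ≥ 372 even under its best assignment. Minimum: 348.

348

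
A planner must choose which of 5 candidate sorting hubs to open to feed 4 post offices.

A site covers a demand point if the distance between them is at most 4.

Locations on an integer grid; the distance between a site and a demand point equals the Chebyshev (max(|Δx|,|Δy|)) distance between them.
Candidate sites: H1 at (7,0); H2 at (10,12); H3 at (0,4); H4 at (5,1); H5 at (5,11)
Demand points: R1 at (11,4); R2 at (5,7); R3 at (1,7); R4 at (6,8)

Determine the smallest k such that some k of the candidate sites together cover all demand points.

2

Coverage sets (demand points within 4 of each site):
  H1: {R1}
  H2: {R4}
  H3: {R3}
  H4: {}
  H5: {R2, R3, R4}
No single site covers all 4 demand points.
But {H1, H5} covers everything, so the minimum is 2.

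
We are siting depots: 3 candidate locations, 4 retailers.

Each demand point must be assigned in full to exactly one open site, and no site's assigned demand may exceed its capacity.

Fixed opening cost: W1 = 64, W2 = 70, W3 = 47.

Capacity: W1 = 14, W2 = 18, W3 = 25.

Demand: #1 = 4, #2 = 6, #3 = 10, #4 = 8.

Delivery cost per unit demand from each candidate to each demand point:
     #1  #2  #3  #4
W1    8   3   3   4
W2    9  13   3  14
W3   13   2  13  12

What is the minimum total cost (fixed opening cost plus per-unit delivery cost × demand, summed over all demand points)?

Open {W1, W2}; cheapest assignment that respects the capacities:
  W1 (cap 14, load 14): #2, #4 — cost 6×3 + 8×4 = 50
  W2 (cap 18, load 14): #1, #3 — cost 4×9 + 10×3 = 66
  Shipping 116, fixed 134 → total 250.
  Any other capacity-feasible assignment to {W1, W2} ships for at least 116.
Compare {W1, W3}: its best feasible assignment gives total 281.
Compare {W1, W2, W3}: its best feasible assignment gives total 287.
Every other set of open sites that can feasibly serve all demand totals ≥ 281 even under its best assignment. Minimum: 250.

250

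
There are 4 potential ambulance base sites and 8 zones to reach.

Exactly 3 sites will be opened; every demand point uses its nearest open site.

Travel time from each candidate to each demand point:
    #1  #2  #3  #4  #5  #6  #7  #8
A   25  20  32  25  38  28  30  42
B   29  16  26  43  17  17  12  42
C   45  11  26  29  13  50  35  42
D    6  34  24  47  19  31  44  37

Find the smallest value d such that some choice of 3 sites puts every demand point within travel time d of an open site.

Open {A, B, D}.
  Farthest demand point is #8 at travel time 37 (to D); all others are ≤ 37.
With {A, C, D} the worst case is 37.
With {B, C, D} the worst case is 37.
No size-3 selection achieves below 37.

37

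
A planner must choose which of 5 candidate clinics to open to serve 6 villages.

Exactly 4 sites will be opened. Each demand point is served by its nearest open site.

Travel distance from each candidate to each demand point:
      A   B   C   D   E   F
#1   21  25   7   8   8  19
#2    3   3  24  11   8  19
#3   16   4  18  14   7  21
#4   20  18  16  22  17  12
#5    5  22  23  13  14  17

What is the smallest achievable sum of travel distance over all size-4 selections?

40

Open {#1, #2, #3, #4}.
  A→#2 3, B→#2 3, C→#1 7, D→#1 8, E→#3 7, F→#4 12  ⇒ total 40.
Compare {#1, #2, #4, #5}: total 41.
Compare {#1, #3, #4, #5}: total 43.
No size-4 selection does better; minimum is 40.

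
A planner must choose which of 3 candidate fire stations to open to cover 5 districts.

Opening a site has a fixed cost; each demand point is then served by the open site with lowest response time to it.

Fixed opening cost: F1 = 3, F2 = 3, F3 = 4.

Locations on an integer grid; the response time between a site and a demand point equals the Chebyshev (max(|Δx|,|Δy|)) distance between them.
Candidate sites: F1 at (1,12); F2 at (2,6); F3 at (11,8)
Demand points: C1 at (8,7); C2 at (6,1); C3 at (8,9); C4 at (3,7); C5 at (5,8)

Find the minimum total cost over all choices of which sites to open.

22

Open {F2, F3}: assign each demand point to its cheapest open site.
  C1→F3 3, C2→F2 5, C3→F3 3, C4→F2 1, C5→F2 3
  response time 15, fixed 7 → total 22.
Compare {F2}: response time 21 + fixed 3 = 24.
Compare {F1, F2, F3}: response time 15 + fixed 10 = 25.
Compare {F1, F2}: response time 21 + fixed 6 = 27.
All other subsets cost ≥ 24. Minimum total cost: 22.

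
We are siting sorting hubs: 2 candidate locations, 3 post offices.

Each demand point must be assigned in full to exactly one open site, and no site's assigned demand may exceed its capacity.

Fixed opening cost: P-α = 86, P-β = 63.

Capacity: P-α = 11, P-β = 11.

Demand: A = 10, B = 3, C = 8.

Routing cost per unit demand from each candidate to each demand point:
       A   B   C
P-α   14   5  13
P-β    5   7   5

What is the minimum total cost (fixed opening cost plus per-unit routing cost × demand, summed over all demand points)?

318

Open {P-α, P-β}; cheapest assignment that respects the capacities:
  P-α (cap 11, load 11): B, C — cost 3×5 + 8×13 = 119
  P-β (cap 11, load 10): A — cost 10×5 = 50
  Shipping 169, fixed 149 → total 318.
  Any other capacity-feasible assignment to {P-α, P-β} ships for at least 169.
Total demand is 21 and no other set of sites has combined capacity ≥ 21, so {P-α, P-β} is the only feasible choice of open sites. Minimum: 318.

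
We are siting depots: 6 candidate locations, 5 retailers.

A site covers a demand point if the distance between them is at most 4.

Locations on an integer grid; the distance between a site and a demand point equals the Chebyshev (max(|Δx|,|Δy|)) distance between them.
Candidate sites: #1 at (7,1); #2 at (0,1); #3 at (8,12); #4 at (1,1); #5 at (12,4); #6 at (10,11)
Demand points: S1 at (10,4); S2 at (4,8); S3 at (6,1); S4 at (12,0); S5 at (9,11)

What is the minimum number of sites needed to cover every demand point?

3

Coverage sets (demand points within 4 of each site):
  #1: {S1, S3}
  #2: {}
  #3: {S2, S5}
  #4: {}
  #5: {S1, S4}
  #6: {S5}
No 2 sites suffice: every size-2 union leaves at least one demand point uncovered.
But {#1, #3, #5} covers everything, so the minimum is 3.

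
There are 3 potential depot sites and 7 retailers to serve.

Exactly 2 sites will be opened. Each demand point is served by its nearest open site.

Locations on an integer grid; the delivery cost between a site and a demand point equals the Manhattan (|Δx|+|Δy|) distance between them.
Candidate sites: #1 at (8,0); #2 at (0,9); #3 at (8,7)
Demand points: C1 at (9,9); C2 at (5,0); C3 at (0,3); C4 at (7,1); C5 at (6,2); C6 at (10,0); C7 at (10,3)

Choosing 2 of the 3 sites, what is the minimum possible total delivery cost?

Open {#1, #3}.
  C1→#3 3, C2→#1 3, C3→#1 11, C4→#1 2, C5→#1 4, C6→#1 2, C7→#1 5  ⇒ total 30.
Compare {#1, #2}: total 31.
Compare {#2, #3}: total 48.

30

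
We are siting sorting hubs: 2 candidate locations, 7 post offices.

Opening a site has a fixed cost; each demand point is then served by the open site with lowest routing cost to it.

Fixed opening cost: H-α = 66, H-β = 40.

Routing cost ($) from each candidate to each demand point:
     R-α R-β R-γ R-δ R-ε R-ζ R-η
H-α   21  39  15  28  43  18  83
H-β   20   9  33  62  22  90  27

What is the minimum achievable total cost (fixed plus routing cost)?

Open {H-α, H-β}: assign each demand point to its cheapest open site.
  R-α→H-β 20, R-β→H-β 9, R-γ→H-α 15, R-δ→H-α 28, R-ε→H-β 22, R-ζ→H-α 18, R-η→H-β 27
  routing cost 139, fixed 106 → total 245.
Compare {H-β}: routing cost 263 + fixed 40 = 303.
Compare {H-α}: routing cost 247 + fixed 66 = 313.

245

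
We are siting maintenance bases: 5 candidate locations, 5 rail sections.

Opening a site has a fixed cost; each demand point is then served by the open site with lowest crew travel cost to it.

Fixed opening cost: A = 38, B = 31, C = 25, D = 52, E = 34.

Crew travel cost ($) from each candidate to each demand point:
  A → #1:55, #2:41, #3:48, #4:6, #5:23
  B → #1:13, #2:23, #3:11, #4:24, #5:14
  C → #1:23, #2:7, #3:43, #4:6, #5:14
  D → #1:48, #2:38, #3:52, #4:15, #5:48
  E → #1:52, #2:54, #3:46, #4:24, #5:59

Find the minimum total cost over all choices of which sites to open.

Open {B, C}: assign each demand point to its cheapest open site.
  #1→B 13, #2→C 7, #3→B 11, #4→C 6, #5→B 14
  crew travel cost 51, fixed 56 → total 107.
Compare {B}: crew travel cost 85 + fixed 31 = 116.
Compare {C}: crew travel cost 93 + fixed 25 = 118.
Compare {A, B}: crew travel cost 67 + fixed 69 = 136.
All other subsets cost ≥ 116. Minimum total cost: 107.

107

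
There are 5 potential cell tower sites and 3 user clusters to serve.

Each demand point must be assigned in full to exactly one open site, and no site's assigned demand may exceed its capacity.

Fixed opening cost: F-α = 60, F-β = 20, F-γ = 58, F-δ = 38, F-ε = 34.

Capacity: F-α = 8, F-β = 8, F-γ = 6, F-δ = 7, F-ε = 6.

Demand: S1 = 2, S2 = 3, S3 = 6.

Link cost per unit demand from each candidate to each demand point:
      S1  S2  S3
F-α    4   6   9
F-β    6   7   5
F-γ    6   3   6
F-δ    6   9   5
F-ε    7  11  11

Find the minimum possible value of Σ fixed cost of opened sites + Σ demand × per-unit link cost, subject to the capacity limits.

121

Open {F-β, F-δ}; cheapest assignment that respects the capacities:
  F-β (cap 8, load 5): S1, S2 — cost 2×6 + 3×7 = 33
  F-δ (cap 7, load 6): S3 — cost 6×5 = 30
  Shipping 63, fixed 58 → total 121.
  Any other capacity-feasible assignment to {F-β, F-δ} ships for at least 63.
Compare {F-β, F-γ}: its best feasible assignment gives total 129.
Compare {F-β, F-ε}: its best feasible assignment gives total 129.
Every other set of open sites that can feasibly serve all demand totals ≥ 129 even under its best assignment. Minimum: 121.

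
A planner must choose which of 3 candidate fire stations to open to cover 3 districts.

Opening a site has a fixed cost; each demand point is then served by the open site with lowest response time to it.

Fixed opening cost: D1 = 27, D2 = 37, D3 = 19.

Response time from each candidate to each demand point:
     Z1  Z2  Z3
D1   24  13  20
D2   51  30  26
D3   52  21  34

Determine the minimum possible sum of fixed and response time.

84

Open {D1}: assign each demand point to its cheapest open site.
  Z1→D1 24, Z2→D1 13, Z3→D1 20
  response time 57, fixed 27 → total 84.
Compare {D1, D3}: response time 57 + fixed 46 = 103.
Compare {D1, D2}: response time 57 + fixed 64 = 121.
Compare {D3}: response time 107 + fixed 19 = 126.
All other subsets cost ≥ 103. Minimum total cost: 84.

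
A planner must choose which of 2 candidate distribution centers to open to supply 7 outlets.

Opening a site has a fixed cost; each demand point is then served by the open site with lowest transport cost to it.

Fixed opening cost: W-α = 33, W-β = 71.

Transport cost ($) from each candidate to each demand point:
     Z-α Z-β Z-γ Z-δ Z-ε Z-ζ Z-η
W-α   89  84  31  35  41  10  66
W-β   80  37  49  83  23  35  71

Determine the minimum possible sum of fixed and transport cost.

Open {W-α, W-β}: assign each demand point to its cheapest open site.
  Z-α→W-β 80, Z-β→W-β 37, Z-γ→W-α 31, Z-δ→W-α 35, Z-ε→W-β 23, Z-ζ→W-α 10, Z-η→W-α 66
  transport cost 282, fixed 104 → total 386.
Compare {W-α}: transport cost 356 + fixed 33 = 389.
Compare {W-β}: transport cost 378 + fixed 71 = 449.

386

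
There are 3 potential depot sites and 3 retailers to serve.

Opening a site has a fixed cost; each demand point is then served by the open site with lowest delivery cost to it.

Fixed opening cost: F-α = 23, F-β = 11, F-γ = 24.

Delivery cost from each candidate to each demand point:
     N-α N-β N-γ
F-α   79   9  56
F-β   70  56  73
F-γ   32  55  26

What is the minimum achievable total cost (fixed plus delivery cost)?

114

Open {F-α, F-γ}: assign each demand point to its cheapest open site.
  N-α→F-γ 32, N-β→F-α 9, N-γ→F-γ 26
  delivery cost 67, fixed 47 → total 114.
Compare {F-α, F-β, F-γ}: delivery cost 67 + fixed 58 = 125.
Compare {F-γ}: delivery cost 113 + fixed 24 = 137.
Compare {F-β, F-γ}: delivery cost 113 + fixed 35 = 148.
All other subsets cost ≥ 125. Minimum total cost: 114.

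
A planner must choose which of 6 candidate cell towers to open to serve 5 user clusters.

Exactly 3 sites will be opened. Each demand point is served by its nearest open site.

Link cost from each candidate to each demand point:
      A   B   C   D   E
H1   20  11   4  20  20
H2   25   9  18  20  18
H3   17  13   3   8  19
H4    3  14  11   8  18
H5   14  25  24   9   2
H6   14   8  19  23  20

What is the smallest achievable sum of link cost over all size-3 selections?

28

Open {H1, H4, H5}.
  A→H4 3, B→H1 11, C→H1 4, D→H4 8, E→H5 2  ⇒ total 28.
Compare {H3, H4, H5}: total 29.
Compare {H4, H5, H6}: total 32.
No size-3 selection does better; minimum is 28.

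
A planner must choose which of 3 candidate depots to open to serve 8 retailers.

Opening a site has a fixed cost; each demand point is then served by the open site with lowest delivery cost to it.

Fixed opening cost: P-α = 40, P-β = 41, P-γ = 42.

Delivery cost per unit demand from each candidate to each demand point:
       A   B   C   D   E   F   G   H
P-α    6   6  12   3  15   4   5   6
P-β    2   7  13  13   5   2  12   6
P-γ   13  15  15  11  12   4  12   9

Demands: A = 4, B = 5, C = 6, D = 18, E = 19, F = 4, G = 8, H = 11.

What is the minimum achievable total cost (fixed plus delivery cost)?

Open {P-α, P-β}: assign each demand point to its cheapest open site.
  A→P-β 4×2=8, B→P-α 5×6=30, C→P-α 6×12=72, D→P-α 18×3=54, E→P-β 19×5=95, F→P-β 4×2=8, G→P-α 8×5=40, H→P-α 11×6=66
  delivery cost 373, fixed 81 → total 454.
Compare {P-α, P-β, P-γ}: delivery cost 373 + fixed 123 = 496.
Compare {P-α, P-γ}: delivery cost 530 + fixed 82 = 612.
Compare {P-α}: delivery cost 587 + fixed 40 = 627.
All other subsets cost ≥ 496. Minimum total cost: 454.

454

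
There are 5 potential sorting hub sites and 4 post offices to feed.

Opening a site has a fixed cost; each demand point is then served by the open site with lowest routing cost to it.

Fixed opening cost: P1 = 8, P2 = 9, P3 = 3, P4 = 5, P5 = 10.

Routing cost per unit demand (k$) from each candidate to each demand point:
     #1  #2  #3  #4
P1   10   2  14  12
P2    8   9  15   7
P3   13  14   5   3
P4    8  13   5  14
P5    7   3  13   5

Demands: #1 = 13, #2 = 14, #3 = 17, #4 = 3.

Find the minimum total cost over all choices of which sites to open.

234

Open {P1, P3, P5}: assign each demand point to its cheapest open site.
  #1→P5 13×7=91, #2→P1 14×2=28, #3→P3 17×5=85, #4→P3 3×3=9
  routing cost 213, fixed 21 → total 234.
Compare {P1, P3, P4, P5}: routing cost 213 + fixed 26 = 239.
Compare {P3, P5}: routing cost 227 + fixed 13 = 240.
Compare {P1, P3, P4}: routing cost 226 + fixed 16 = 242.
All other subsets cost ≥ 239. Minimum total cost: 234.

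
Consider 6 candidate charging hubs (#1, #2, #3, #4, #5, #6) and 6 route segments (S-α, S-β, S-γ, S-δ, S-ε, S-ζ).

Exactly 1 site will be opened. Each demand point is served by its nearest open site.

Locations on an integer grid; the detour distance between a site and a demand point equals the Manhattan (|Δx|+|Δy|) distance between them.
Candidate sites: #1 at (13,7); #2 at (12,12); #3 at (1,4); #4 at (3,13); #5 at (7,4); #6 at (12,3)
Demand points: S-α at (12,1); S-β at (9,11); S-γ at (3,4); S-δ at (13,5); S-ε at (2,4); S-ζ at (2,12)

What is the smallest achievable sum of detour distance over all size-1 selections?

46

Open {#5}.
  S-α→#5 8, S-β→#5 9, S-γ→#5 4, S-δ→#5 7, S-ε→#5 5, S-ζ→#5 13  ⇒ total 46.
Compare {#3}: total 54.
Compare {#6}: total 56.
No size-1 selection does better; minimum is 46.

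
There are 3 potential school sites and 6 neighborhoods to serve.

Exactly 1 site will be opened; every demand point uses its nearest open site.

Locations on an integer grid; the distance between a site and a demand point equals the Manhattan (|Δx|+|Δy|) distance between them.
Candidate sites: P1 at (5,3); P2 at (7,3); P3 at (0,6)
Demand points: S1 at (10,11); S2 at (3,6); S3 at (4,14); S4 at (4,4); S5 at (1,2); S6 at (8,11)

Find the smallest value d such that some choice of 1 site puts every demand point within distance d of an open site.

Open {P1}.
  Farthest demand point is S1 at distance 13 (to P1); all others are ≤ 13.
With {P2} the worst case is 14.
With {P3} the worst case is 15.
No size-1 selection achieves below 13.

13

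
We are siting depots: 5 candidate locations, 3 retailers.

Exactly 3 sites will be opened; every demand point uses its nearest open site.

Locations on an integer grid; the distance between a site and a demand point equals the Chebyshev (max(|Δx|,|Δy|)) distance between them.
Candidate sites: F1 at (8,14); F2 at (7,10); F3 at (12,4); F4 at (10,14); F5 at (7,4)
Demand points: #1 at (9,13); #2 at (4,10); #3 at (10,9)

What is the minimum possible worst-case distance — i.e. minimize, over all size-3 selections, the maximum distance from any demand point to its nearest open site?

Open {F1, F2, F3}.
  Farthest demand point is #2 at distance 3 (to F2); all others are ≤ 3.
With {F1, F2, F4} the worst case is 3.
With {F1, F2, F5} the worst case is 3.
No size-3 selection achieves below 3.

3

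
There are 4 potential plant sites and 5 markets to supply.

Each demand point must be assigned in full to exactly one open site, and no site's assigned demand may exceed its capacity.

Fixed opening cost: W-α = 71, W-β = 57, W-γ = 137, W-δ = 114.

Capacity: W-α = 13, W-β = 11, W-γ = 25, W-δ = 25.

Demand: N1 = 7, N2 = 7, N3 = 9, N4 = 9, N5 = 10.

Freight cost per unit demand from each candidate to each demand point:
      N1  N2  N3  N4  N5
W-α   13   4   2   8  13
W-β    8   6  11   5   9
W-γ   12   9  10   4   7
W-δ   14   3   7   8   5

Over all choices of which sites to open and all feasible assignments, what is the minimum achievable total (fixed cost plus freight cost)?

474

Open {W-α, W-β, W-δ}; cheapest assignment that respects the capacities:
  W-α (cap 13, load 9): N3 — cost 9×2 = 18
  W-β (cap 11, load 9): N4 — cost 9×5 = 45
  W-δ (cap 25, load 24): N1, N2, N5 — cost 7×14 + 7×3 + 10×5 = 169
  Shipping 232, fixed 242 → total 474.
  Any other capacity-feasible assignment to {W-α, W-β, W-δ} ships for at least 232.
Compare {W-α, W-γ, W-δ}: its best feasible assignment gives total 531.
Compare {W-γ, W-δ}: its best feasible assignment gives total 532.
Every other set of open sites that can feasibly serve all demand totals ≥ 531 even under its best assignment. Minimum: 474.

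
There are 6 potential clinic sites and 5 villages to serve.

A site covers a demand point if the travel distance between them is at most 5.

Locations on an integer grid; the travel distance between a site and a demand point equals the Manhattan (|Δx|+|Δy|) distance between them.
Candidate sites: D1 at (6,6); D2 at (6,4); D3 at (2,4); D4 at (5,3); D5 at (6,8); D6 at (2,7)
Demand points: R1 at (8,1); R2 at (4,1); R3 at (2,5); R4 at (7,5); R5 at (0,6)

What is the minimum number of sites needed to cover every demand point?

2

Coverage sets (demand points within 5 of each site):
  D1: {R3, R4}
  D2: {R1, R2, R3, R4}
  D3: {R2, R3, R5}
  D4: {R1, R2, R3, R4}
  D5: {R4}
  D6: {R3, R5}
No single site covers all 5 demand points.
But {D2, D3} covers everything, so the minimum is 2.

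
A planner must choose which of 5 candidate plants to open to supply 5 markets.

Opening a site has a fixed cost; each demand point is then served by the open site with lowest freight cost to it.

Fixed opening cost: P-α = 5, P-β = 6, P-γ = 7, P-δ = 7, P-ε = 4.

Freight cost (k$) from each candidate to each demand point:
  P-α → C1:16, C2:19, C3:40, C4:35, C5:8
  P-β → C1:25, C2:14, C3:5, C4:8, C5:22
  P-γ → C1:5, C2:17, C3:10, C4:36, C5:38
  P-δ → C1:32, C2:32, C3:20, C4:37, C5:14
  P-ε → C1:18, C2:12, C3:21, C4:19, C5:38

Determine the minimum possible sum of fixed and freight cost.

58

Open {P-α, P-β, P-γ}: assign each demand point to its cheapest open site.
  C1→P-γ 5, C2→P-β 14, C3→P-β 5, C4→P-β 8, C5→P-α 8
  freight cost 40, fixed 18 → total 58.
Compare {P-α, P-β, P-γ, P-ε}: freight cost 38 + fixed 22 = 60.
Compare {P-α, P-β}: freight cost 51 + fixed 11 = 62.
Compare {P-α, P-β, P-ε}: freight cost 49 + fixed 15 = 64.
All other subsets cost ≥ 60. Minimum total cost: 58.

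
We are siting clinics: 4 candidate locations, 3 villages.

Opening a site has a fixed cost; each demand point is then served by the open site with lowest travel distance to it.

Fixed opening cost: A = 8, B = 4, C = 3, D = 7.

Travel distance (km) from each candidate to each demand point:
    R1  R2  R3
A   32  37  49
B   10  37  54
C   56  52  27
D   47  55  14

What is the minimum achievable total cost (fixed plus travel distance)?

Open {B, D}: assign each demand point to its cheapest open site.
  R1→B 10, R2→B 37, R3→D 14
  travel distance 61, fixed 11 → total 72.
Compare {B, C, D}: travel distance 61 + fixed 14 = 75.
Compare {A, B, D}: travel distance 61 + fixed 19 = 80.
Compare {B, C}: travel distance 74 + fixed 7 = 81.
All other subsets cost ≥ 75. Minimum total cost: 72.

72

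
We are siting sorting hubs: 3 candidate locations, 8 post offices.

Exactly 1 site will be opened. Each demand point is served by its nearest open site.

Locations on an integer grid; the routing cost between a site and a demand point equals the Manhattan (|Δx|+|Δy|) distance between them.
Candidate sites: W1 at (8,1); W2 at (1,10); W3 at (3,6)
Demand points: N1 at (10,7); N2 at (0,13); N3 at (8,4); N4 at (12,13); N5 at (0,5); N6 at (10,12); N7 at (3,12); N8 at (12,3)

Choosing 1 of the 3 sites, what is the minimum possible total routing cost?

Open {W3}.
  N1→W3 8, N2→W3 10, N3→W3 7, N4→W3 16, N5→W3 4, N6→W3 13, N7→W3 6, N8→W3 12  ⇒ total 76.
Compare {W2}: total 82.
Compare {W1}: total 94.

76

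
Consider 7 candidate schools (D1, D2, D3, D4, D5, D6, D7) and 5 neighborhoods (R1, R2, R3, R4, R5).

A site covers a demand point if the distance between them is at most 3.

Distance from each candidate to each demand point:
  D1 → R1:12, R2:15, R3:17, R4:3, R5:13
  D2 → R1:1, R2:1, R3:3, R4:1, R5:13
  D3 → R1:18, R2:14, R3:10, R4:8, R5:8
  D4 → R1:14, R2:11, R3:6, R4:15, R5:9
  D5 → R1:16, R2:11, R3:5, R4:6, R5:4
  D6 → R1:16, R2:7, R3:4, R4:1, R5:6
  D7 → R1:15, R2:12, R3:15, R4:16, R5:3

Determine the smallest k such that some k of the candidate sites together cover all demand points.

2

Coverage sets (demand points within 3 of each site):
  D1: {R4}
  D2: {R1, R2, R3, R4}
  D3: {}
  D4: {}
  D5: {}
  D6: {R4}
  D7: {R5}
No single site covers all 5 demand points.
But {D2, D7} covers everything, so the minimum is 2.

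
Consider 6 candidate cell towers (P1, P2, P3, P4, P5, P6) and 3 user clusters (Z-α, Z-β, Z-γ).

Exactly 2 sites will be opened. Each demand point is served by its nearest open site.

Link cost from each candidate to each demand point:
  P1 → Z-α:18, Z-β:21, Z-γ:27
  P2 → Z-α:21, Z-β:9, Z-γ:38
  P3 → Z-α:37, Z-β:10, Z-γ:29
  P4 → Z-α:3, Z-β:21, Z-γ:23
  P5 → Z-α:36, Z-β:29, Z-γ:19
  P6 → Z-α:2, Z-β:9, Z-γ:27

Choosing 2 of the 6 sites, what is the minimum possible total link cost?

30

Open {P5, P6}.
  Z-α→P6 2, Z-β→P6 9, Z-γ→P5 19  ⇒ total 30.
Compare {P4, P6}: total 34.
Compare {P2, P4}: total 35.
No size-2 selection does better; minimum is 30.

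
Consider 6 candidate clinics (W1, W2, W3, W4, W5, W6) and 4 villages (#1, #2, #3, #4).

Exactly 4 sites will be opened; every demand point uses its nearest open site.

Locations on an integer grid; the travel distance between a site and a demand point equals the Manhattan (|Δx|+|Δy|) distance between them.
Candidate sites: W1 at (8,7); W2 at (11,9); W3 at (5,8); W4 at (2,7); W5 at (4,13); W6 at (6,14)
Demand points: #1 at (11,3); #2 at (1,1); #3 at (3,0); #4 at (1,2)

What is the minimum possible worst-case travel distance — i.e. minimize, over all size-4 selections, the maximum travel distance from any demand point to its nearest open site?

8

Open {W1, W2, W3, W4}.
  Farthest demand point is #3 at travel distance 8 (to W4); all others are ≤ 8.
With {W1, W2, W4, W5} the worst case is 8.
With {W1, W2, W4, W6} the worst case is 8.
No size-4 selection achieves below 8.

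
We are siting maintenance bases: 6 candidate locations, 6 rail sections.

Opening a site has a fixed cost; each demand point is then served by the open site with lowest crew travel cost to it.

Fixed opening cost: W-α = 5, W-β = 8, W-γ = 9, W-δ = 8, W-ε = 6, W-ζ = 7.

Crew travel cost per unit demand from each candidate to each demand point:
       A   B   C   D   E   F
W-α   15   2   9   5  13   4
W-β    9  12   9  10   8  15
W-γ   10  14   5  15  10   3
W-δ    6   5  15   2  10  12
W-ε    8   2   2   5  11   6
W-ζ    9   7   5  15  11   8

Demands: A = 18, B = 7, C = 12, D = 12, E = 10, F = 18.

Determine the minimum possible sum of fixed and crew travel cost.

Open {W-β, W-γ, W-δ, W-ε}: assign each demand point to its cheapest open site.
  A→W-δ 18×6=108, B→W-ε 7×2=14, C→W-ε 12×2=24, D→W-δ 12×2=24, E→W-β 10×8=80, F→W-γ 18×3=54
  crew travel cost 304, fixed 31 → total 335.
Compare {W-α, W-β, W-γ, W-δ, W-ε}: crew travel cost 304 + fixed 36 = 340.
Compare {W-β, W-γ, W-δ, W-ε, W-ζ}: crew travel cost 304 + fixed 38 = 342.
Compare {W-γ, W-δ, W-ε}: crew travel cost 324 + fixed 23 = 347.
All other subsets cost ≥ 340. Minimum total cost: 335.

335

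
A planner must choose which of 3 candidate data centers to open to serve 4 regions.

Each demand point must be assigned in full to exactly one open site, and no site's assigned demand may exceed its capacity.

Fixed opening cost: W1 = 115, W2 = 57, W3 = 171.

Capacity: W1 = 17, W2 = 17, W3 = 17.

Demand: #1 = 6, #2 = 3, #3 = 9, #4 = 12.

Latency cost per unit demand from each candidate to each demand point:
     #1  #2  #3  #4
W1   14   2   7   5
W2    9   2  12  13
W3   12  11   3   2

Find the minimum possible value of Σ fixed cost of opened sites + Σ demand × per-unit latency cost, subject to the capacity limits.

400

Open {W1, W2}; cheapest assignment that respects the capacities:
  W1 (cap 17, load 15): #2, #4 — cost 3×2 + 12×5 = 66
  W2 (cap 17, load 15): #1, #3 — cost 6×9 + 9×12 = 162
  Shipping 228, fixed 172 → total 400.
  Any other capacity-feasible assignment to {W1, W2} ships for at least 228.
Compare {W2, W3}: its best feasible assignment gives total 447.
Compare {W1, W3}: its best feasible assignment gives total 451.
Every other set of open sites that can feasibly serve all demand totals ≥ 447 even under its best assignment. Minimum: 400.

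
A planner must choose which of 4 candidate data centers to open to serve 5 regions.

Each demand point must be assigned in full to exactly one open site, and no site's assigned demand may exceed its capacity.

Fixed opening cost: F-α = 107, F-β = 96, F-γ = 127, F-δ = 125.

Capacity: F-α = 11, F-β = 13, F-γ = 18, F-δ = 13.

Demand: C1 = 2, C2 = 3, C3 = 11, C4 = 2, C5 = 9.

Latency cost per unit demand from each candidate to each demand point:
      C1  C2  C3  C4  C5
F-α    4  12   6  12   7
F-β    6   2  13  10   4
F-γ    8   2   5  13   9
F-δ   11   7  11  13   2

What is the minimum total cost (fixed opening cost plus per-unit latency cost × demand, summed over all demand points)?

Open {F-β, F-γ}; cheapest assignment that respects the capacities:
  F-β (cap 13, load 13): C1, C4, C5 — cost 2×6 + 2×10 + 9×4 = 68
  F-γ (cap 18, load 14): C2, C3 — cost 3×2 + 11×5 = 61
  Shipping 129, fixed 223 → total 352.
  Any other capacity-feasible assignment to {F-β, F-γ} ships for at least 129.
Compare {F-γ, F-δ}: its best feasible assignment gives total 373.
Compare {F-α, F-γ}: its best feasible assignment gives total 392.
Every other set of open sites that can feasibly serve all demand totals ≥ 373 even under its best assignment. Minimum: 352.

352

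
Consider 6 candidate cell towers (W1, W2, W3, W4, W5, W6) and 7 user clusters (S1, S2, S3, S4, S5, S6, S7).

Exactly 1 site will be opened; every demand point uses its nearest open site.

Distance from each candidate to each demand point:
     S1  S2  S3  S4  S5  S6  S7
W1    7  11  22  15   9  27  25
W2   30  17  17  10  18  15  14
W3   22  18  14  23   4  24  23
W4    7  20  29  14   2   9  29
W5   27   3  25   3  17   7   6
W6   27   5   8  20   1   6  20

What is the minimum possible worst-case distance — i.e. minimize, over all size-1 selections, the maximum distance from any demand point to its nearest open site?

24

Open {W3}.
  Farthest demand point is S6 at distance 24 (to W3); all others are ≤ 24.
With {W1} the worst case is 27.
With {W5} the worst case is 27.
No size-1 selection achieves below 24.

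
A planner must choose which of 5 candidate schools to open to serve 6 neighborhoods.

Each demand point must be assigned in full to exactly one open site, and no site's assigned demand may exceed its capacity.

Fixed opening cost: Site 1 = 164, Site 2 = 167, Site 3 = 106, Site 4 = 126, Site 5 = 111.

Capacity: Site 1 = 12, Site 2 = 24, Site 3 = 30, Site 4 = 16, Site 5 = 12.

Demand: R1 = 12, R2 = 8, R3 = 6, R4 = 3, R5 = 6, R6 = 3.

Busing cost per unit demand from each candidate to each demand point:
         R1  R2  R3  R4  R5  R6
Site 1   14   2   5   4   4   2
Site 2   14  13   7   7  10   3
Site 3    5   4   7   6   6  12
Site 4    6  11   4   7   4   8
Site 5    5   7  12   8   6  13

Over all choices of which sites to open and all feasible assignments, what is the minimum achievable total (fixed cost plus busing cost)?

414

Open {Site 3, Site 4}; cheapest assignment that respects the capacities:
  Site 3 (cap 30, load 23): R1, R2, R4 — cost 12×5 + 8×4 + 3×6 = 110
  Site 4 (cap 16, load 15): R3, R5, R6 — cost 6×4 + 6×4 + 3×8 = 72
  Shipping 182, fixed 232 → total 414.
  Any other capacity-feasible assignment to {Site 3, Site 4} ships for at least 182.
Compare {Site 3, Site 5}: its best feasible assignment gives total 441.
Compare {Site 1, Site 3}: its best feasible assignment gives total 446.
Every other set of open sites that can feasibly serve all demand totals ≥ 441 even under its best assignment. Minimum: 414.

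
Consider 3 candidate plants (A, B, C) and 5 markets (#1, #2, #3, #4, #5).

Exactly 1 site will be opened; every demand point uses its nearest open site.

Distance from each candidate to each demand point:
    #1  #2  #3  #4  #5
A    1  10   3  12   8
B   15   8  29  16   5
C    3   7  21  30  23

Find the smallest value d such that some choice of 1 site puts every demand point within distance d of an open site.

12

Open {A}.
  Farthest demand point is #4 at distance 12 (to A); all others are ≤ 12.
With {B} the worst case is 29.
With {C} the worst case is 30.
No size-1 selection achieves below 12.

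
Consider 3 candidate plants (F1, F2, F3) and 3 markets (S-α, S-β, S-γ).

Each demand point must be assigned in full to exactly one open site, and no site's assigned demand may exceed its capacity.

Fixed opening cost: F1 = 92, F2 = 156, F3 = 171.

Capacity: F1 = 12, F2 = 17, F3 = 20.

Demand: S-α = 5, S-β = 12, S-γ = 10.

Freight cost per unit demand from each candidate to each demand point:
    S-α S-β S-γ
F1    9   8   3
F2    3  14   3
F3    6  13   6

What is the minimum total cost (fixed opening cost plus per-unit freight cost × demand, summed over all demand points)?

389

Open {F1, F2}; cheapest assignment that respects the capacities:
  F1 (cap 12, load 12): S-β — cost 12×8 = 96
  F2 (cap 17, load 15): S-α, S-γ — cost 5×3 + 10×3 = 45
  Shipping 141, fixed 248 → total 389.
  Any other capacity-feasible assignment to {F1, F2} ships for at least 141.
Compare {F1, F3}: its best feasible assignment gives total 449.
Compare {F2, F3}: its best feasible assignment gives total 528.
Every other set of open sites that can feasibly serve all demand totals ≥ 449 even under its best assignment. Minimum: 389.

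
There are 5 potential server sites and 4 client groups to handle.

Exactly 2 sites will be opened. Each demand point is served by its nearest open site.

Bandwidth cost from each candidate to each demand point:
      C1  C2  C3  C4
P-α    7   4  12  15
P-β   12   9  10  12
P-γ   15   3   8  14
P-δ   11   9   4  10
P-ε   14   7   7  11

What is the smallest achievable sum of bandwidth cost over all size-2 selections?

25

Open {P-α, P-δ}.
  C1→P-α 7, C2→P-α 4, C3→P-δ 4, C4→P-δ 10  ⇒ total 25.
Compare {P-γ, P-δ}: total 28.
Compare {P-α, P-ε}: total 29.
No size-2 selection does better; minimum is 25.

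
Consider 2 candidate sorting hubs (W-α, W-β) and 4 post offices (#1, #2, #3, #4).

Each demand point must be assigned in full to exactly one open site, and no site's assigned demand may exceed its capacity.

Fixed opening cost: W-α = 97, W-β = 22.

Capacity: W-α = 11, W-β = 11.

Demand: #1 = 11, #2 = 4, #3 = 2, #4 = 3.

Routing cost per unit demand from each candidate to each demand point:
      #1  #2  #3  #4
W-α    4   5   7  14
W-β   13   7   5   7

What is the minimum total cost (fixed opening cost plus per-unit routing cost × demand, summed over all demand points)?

222

Open {W-α, W-β}; cheapest assignment that respects the capacities:
  W-α (cap 11, load 11): #1 — cost 11×4 = 44
  W-β (cap 11, load 9): #2, #3, #4 — cost 4×7 + 2×5 + 3×7 = 59
  Shipping 103, fixed 119 → total 222.
  Any other capacity-feasible assignment to {W-α, W-β} ships for at least 103.
Total demand is 20 and no other set of sites has combined capacity ≥ 20, so {W-α, W-β} is the only feasible choice of open sites. Minimum: 222.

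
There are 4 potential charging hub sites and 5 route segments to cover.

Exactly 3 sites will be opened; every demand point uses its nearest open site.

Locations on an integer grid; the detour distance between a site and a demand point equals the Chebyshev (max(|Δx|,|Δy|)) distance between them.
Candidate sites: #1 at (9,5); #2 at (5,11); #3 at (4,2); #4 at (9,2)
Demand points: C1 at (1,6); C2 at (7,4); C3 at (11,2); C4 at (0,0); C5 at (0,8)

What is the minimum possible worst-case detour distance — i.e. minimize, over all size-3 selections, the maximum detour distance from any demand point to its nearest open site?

5

Open {#1, #2, #3}.
  Farthest demand point is C5 at detour distance 5 (to #2); all others are ≤ 5.
With {#2, #3, #4} the worst case is 5.
With {#1, #3, #4} the worst case is 6.
No size-3 selection achieves below 5.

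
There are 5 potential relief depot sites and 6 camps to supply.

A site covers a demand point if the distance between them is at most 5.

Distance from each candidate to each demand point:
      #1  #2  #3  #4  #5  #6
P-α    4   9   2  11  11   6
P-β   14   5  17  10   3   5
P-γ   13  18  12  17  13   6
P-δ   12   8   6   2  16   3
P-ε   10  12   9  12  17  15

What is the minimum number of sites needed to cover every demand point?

Coverage sets (demand points within 5 of each site):
  P-α: {#1, #3}
  P-β: {#2, #5, #6}
  P-γ: {}
  P-δ: {#4, #6}
  P-ε: {}
No 2 sites suffice: every size-2 union leaves at least one demand point uncovered.
But {P-α, P-β, P-δ} covers everything, so the minimum is 3.

3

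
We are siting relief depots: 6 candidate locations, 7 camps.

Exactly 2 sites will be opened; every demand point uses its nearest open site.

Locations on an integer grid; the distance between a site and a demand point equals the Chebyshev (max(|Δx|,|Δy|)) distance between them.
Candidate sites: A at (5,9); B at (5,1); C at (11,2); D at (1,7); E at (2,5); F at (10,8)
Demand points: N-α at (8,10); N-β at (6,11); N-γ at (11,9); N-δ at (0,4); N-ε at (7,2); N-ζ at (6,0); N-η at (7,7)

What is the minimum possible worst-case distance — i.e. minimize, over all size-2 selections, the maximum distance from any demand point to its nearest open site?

5

Open {B, F}.
  Farthest demand point is N-δ at distance 5 (to B); all others are ≤ 5.
With {E, F} the worst case is 5.
With {A, B} the worst case is 6.
No size-2 selection achieves below 5.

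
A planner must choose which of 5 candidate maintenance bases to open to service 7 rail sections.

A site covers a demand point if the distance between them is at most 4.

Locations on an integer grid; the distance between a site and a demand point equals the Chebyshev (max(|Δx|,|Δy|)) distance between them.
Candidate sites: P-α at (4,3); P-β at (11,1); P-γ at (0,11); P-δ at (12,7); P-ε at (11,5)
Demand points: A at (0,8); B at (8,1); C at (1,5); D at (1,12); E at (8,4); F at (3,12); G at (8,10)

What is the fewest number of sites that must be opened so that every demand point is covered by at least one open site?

3

Coverage sets (demand points within 4 of each site):
  P-α: {B, C, E}
  P-β: {B, E}
  P-γ: {A, D, F}
  P-δ: {E, G}
  P-ε: {B, E}
No 2 sites suffice: every size-2 union leaves at least one demand point uncovered.
But {P-α, P-γ, P-δ} covers everything, so the minimum is 3.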